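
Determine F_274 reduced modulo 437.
60

Matrix identity: Q^n = [[F_(n+1), F_n], [F_n, F_(n-1)]] with Q = [[1,1],[1,0]].
n = 274 = 100010010₂. Square-and-multiply, entries mod 437:
Q^1 = [[1,1],[1,0]]
Q^2 = (Q^1)² = [[2,1],[1,1]]
Q^4 = (Q^2)² = [[5,3],[3,2]]
Q^8 = (Q^4)² = [[34,21],[21,13]]
Q^17 = (Q^8)²·Q = [[399,286],[286,113]]
Q^34 = (Q^17)² = [[210,37],[37,173]]
Q^68 = (Q^34)² = [[21,187],[187,271]]
Q^137 = (Q^68)²·Q = [[429,13],[13,416]]
Q^274 = (Q^137)² = [[233,60],[60,173]]
F_274 mod 437 = Q^274[0][1] = 60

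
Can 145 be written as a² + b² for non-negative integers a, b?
1² + 12² (a=1, b=12)

Factorization: 145 = 5 × 29
By Fermat: n is sum of two squares iff every prime p ≡ 3 (mod 4) appears to even power.
All primes ≡ 3 (mod 4) appear to even power.
Search a = 0, 1, 2, … for 145 - a² a perfect square: first hit at a = 1: 145 - 1 = 144 = 12².
145 = 1² + 12² = 1 + 144 ✓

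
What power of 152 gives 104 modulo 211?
21

Baby-step giant-step with step n = ⌈√211⌉ = 15.
Baby steps 152^j mod 211 (j:value) for j=0..14: 0:1, 1:152, 2:105, 3:135, 4:53, 5:38, 6:79, 7:192, 8:66, 9:115, 10:178, 11:48, 12:122, 13:187, 14:150.
Giant-step multiplier: 152^(-15) ≡ 152^(210-15) = 152^195 ≡ 88 (mod 211).
Giant steps γ_i = 104·88^i mod 211: γ_0=104, γ_1=79 (in table at j=6).
x = i·n + j = 1·15 + 6 = 21.
Check: 152^21 ≡ 104 (mod 211).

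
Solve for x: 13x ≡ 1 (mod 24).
13

gcd(13, 24) = 1, so the inverse exists.
Extended Euclidean algorithm on (24, 13):
24 = 1 × 13 + 11  ⟹  11 = (1)·24 + (-1)·13
13 = 1 × 11 + 2  ⟹  2 = (-1)·24 + (2)·13
11 = 5 × 2 + 1  ⟹  1 = (6)·24 + (-11)·13
So (-11)·13 ≡ 1 (mod 24), i.e. 13^(-1) ≡ -11 ≡ 13 (mod 24).
Check: 13 × 13 = 169 ≡ 1 (mod 24)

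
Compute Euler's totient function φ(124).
60

124 = 2^2 × 31
φ(n) = n × ∏(1 - 1/p) for each prime p dividing n
φ(124) = 124 × (1 - 1/2) × (1 - 1/31) = 60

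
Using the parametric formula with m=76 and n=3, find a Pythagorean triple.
(5767, 456, 5785)

Euclid's formula: a = m² - n², b = 2mn, c = m² + n²
m = 76, n = 3
a = 76² - 3² = 5776 - 9 = 5767
b = 2 × 76 × 3 = 456
c = 76² + 3² = 5776 + 9 = 5785
Verification: 5767² + 456² = 33258289 + 207936 = 33466225 = 5785² ✓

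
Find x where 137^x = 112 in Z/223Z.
132

Baby-step giant-step with step n = ⌈√223⌉ = 15.
Baby steps 137^j mod 223 (j:value) for j=0..14: 0:1, 1:137, 2:37, 3:163, 4:31, 5:10, 6:32, 7:147, 8:69, 9:87, 10:100, 11:97, 12:132, 13:21, 14:201.
Giant-step multiplier: 137^(-15) ≡ 137^(222-15) = 137^207 ≡ 159 (mod 223).
Giant steps γ_i = 112·159^i mod 223: γ_0=112, γ_1=191, γ_2=41, γ_3=52, γ_4=17, γ_5=27, γ_6=56, γ_7=207, γ_8=132 (in table at j=12).
x = i·n + j = 8·15 + 12 = 132.
Check: 137^132 ≡ 112 (mod 223).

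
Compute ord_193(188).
192

193 is prime, so ord(188) divides φ(193) = 192.
Divisors of 192: 1, 2, 3, 4, 6, 8, 12, 16, 24, 32, 48, 64, 96, 192.
Repeated squaring: 188^1 ≡ 188, 188^2 ≡ 25, 188^4 ≡ 46, 188^8 ≡ 186, 188^16 ≡ 49, 188^32 ≡ 85, 188^64 ≡ 84, 188^128 ≡ 108 (mod 193).
Test 188^d mod 193 for each divisor d in increasing order:
188^1 ≡ 188
188^2 ≡ 25
188^3 = 188^2·188^1 ≡ 68
188^4 ≡ 46
188^6 = 188^4·188^2 ≡ 185
188^8 ≡ 186
188^12 = 188^8·188^4 ≡ 64
188^16 ≡ 49
188^24 = 188^16·188^8 ≡ 43
188^32 ≡ 85
188^48 = 188^32·188^16 ≡ 112
188^64 ≡ 84
188^96 = 188^64·188^32 ≡ 192
188^192 = 188^128·188^64 ≡ 1  ← first divisor giving 1
The order is 192.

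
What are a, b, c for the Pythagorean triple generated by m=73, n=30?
(4429, 4380, 6229)

Euclid's formula: a = m² - n², b = 2mn, c = m² + n²
m = 73, n = 30
a = 73² - 30² = 5329 - 900 = 4429
b = 2 × 73 × 30 = 4380
c = 73² + 30² = 5329 + 900 = 6229
Verification: 4429² + 4380² = 19616041 + 19184400 = 38800441 = 6229² ✓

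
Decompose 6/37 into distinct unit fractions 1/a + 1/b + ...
1/7 + 1/52 + 1/13468

Greedy algorithm:
6/37: ceiling(37/6) = 7, use 1/7
5/259: ceiling(259/5) = 52, use 1/52
1/13468: ceiling(13468/1) = 13468, use 1/13468
Result: 6/37 = 1/7 + 1/52 + 1/13468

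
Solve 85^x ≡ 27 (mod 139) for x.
75

Baby-step giant-step with step n = ⌈√139⌉ = 12.
Baby steps 85^j mod 139 (j:value) for j=0..11: 0:1, 1:85, 2:136, 3:23, 4:9, 5:70, 6:112, 7:68, 8:81, 9:74, 10:35, 11:56.
Giant-step multiplier: 85^(-12) ≡ 85^(138-12) = 85^126 ≡ 45 (mod 139).
Giant steps γ_i = 27·45^i mod 139: γ_0=27, γ_1=103, γ_2=48, γ_3=75, γ_4=39, γ_5=87, γ_6=23 (in table at j=3).
x = i·n + j = 6·12 + 3 = 75.
Check: 85^75 ≡ 27 (mod 139).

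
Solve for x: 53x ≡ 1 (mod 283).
267

gcd(53, 283) = 1, so the inverse exists.
Extended Euclidean algorithm on (283, 53):
283 = 5 × 53 + 18  ⟹  18 = (1)·283 + (-5)·53
53 = 2 × 18 + 17  ⟹  17 = (-2)·283 + (11)·53
18 = 1 × 17 + 1  ⟹  1 = (3)·283 + (-16)·53
So (-16)·53 ≡ 1 (mod 283), i.e. 53^(-1) ≡ -16 ≡ 267 (mod 283).
Check: 53 × 267 = 14151 ≡ 1 (mod 283)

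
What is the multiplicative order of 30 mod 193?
192

193 is prime, so ord(30) divides φ(193) = 192.
Divisors of 192: 1, 2, 3, 4, 6, 8, 12, 16, 24, 32, 48, 64, 96, 192.
Repeated squaring: 30^1 ≡ 30, 30^2 ≡ 128, 30^4 ≡ 172, 30^8 ≡ 55, 30^16 ≡ 130, 30^32 ≡ 109, 30^64 ≡ 108, 30^128 ≡ 84 (mod 193).
Test 30^d mod 193 for each divisor d in increasing order:
30^1 ≡ 30
30^2 ≡ 128
30^3 = 30^2·30^1 ≡ 173
30^4 ≡ 172
30^6 = 30^4·30^2 ≡ 14
30^8 ≡ 55
30^12 = 30^8·30^4 ≡ 3
30^16 ≡ 130
30^24 = 30^16·30^8 ≡ 9
30^32 ≡ 109
30^48 = 30^32·30^16 ≡ 81
30^64 ≡ 108
30^96 = 30^64·30^32 ≡ 192
30^192 = 30^128·30^64 ≡ 1  ← first divisor giving 1
The order is 192.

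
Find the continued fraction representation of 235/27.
[8; 1, 2, 2, 1, 2]

Euclidean algorithm steps:
235 = 8 × 27 + 19
27 = 1 × 19 + 8
19 = 2 × 8 + 3
8 = 2 × 3 + 2
3 = 1 × 2 + 1
2 = 2 × 1 + 0
Continued fraction: [8; 1, 2, 2, 1, 2]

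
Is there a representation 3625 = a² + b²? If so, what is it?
5² + 60² (a=5, b=60)

Factorization: 3625 = 5^3 × 29
By Fermat: n is sum of two squares iff every prime p ≡ 3 (mod 4) appears to even power.
All primes ≡ 3 (mod 4) appear to even power.
Search a = 0, 1, 2, … for 3625 - a² a perfect square: first hit at a = 5: 3625 - 25 = 3600 = 60².
3625 = 5² + 60² = 25 + 3600 ✓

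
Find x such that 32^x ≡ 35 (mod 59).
28

Baby-step giant-step with step n = ⌈√59⌉ = 8.
Baby steps 32^j mod 59 (j:value) for j=0..7: 0:1, 1:32, 2:21, 3:23, 4:28, 5:11, 6:57, 7:54.
Giant-step multiplier: 32^(-8) ≡ 32^(58-8) = 32^50 ≡ 7 (mod 59).
Giant steps γ_i = 35·7^i mod 59: γ_0=35, γ_1=9, γ_2=4, γ_3=28 (in table at j=4).
x = i·n + j = 3·8 + 4 = 28.
Check: 32^28 ≡ 35 (mod 59).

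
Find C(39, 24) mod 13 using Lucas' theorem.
0

Using Lucas' theorem:
Write n=39 and k=24 in base 13:
n in base 13: [3, 0]
k in base 13: [1, 11]
C(39,24) mod 13 = ∏ C(n_i, k_i) mod 13
Digit binomials (mod 13): C(3,1) = 3; C(0,11) = 0 (k_i > n_i)
Product: 3 × 0 = 0 ≡ 0 (mod 13)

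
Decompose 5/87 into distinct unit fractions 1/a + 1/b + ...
1/18 + 1/522

Greedy algorithm:
5/87: ceiling(87/5) = 18, use 1/18
1/522: ceiling(522/1) = 522, use 1/522
Result: 5/87 = 1/18 + 1/522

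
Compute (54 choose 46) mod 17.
0

Using Lucas' theorem:
Write n=54 and k=46 in base 17:
n in base 17: [3, 3]
k in base 17: [2, 12]
C(54,46) mod 17 = ∏ C(n_i, k_i) mod 17
Digit binomials (mod 17): C(3,2) = 3; C(3,12) = 0 (k_i > n_i)
Product: 3 × 0 = 0 ≡ 0 (mod 17)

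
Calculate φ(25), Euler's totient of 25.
20

25 = 5^2
φ(n) = n × ∏(1 - 1/p) for each prime p dividing n
φ(25) = 25 × (1 - 1/5) = 20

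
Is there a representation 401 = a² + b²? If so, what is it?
1² + 20² (a=1, b=20)

Factorization: 401 = 401
By Fermat: n is sum of two squares iff every prime p ≡ 3 (mod 4) appears to even power.
All primes ≡ 3 (mod 4) appear to even power.
Search a = 0, 1, 2, … for 401 - a² a perfect square: first hit at a = 1: 401 - 1 = 400 = 20².
401 = 1² + 20² = 1 + 400 ✓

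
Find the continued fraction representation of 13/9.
[1; 2, 4]

Euclidean algorithm steps:
13 = 1 × 9 + 4
9 = 2 × 4 + 1
4 = 4 × 1 + 0
Continued fraction: [1; 2, 4]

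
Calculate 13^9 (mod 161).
118

Repeated squaring. Binary of 9 = 1001.
13^1 ≡ 13 (mod 161); 13^2 ≡ 8 (mod 161); 13^4 ≡ 64 (mod 161); 13^8 ≡ 71 (mod 161)
13^9 = 13^1 × 13^8 ≡ 118 (mod 161)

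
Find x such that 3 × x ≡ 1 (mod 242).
81

gcd(3, 242) = 1, so the inverse exists.
Extended Euclidean algorithm on (242, 3):
242 = 80 × 3 + 2  ⟹  2 = (1)·242 + (-80)·3
3 = 1 × 2 + 1  ⟹  1 = (-1)·242 + (81)·3
So (81)·3 ≡ 1 (mod 242), i.e. 3^(-1) ≡ 81 (mod 242).
Check: 3 × 81 = 243 ≡ 1 (mod 242)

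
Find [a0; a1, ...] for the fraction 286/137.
[2; 11, 2, 2, 2]

Euclidean algorithm steps:
286 = 2 × 137 + 12
137 = 11 × 12 + 5
12 = 2 × 5 + 2
5 = 2 × 2 + 1
2 = 2 × 1 + 0
Continued fraction: [2; 11, 2, 2, 2]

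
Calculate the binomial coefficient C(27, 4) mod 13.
0

Using Lucas' theorem:
Write n=27 and k=4 in base 13:
n in base 13: [2, 1]
k in base 13: [0, 4]
C(27,4) mod 13 = ∏ C(n_i, k_i) mod 13
Digit binomials (mod 13): C(2,0) = 1; C(1,4) = 0 (k_i > n_i)
Product: 1 × 0 = 0 ≡ 0 (mod 13)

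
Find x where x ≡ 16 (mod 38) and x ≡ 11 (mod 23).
586

Using Chinese Remainder Theorem:
M = 38 × 23 = 874
M1 = 23, M2 = 38
y1 = 23^(-1) mod 38 = 5
y2 = 38^(-1) mod 23 = 20
x = (16×23×5 + 11×38×20) mod 874 = 586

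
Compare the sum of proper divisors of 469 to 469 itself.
deficient

Proper divisors of 469: sum = 1 + 7 + 67 = 75
Since 75 < 469, 469 is deficient.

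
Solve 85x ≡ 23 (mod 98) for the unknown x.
x ≡ 51 (mod 98)

gcd(85, 98) = 1, which divides 23, so solutions exist.
Find 85^(-1) mod 98 by the extended Euclidean algorithm:
98 = 1 × 85 + 13  ⟹  13 = (1)·98 + (-1)·85
85 = 6 × 13 + 7  ⟹  7 = (-6)·98 + (7)·85
13 = 1 × 7 + 6  ⟹  6 = (7)·98 + (-8)·85
7 = 1 × 6 + 1  ⟹  1 = (-13)·98 + (15)·85
So (15)·85 ≡ 1 (mod 98), i.e. 85^(-1) ≡ 15 (mod 98).
x ≡ 15 × 23 = 345 ≡ 51 (mod 98).
Check: 85 × 51 = 4335 ≡ 23 (mod 98).
Unique solution: x ≡ 51 (mod 98)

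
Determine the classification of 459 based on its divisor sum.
deficient

Proper divisors of 459: sum = 1 + 3 + 9 + 17 + 27 + 51 + 153 = 261
Since 261 < 459, 459 is deficient.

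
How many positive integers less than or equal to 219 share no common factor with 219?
144

219 = 3 × 73
φ(n) = n × ∏(1 - 1/p) for each prime p dividing n
φ(219) = 219 × (1 - 1/3) × (1 - 1/73) = 144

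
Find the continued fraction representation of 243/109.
[2; 4, 2, 1, 3, 2]

Euclidean algorithm steps:
243 = 2 × 109 + 25
109 = 4 × 25 + 9
25 = 2 × 9 + 7
9 = 1 × 7 + 2
7 = 3 × 2 + 1
2 = 2 × 1 + 0
Continued fraction: [2; 4, 2, 1, 3, 2]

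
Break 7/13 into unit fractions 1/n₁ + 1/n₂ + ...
1/2 + 1/26

Greedy algorithm:
7/13: ceiling(13/7) = 2, use 1/2
1/26: ceiling(26/1) = 26, use 1/26
Result: 7/13 = 1/2 + 1/26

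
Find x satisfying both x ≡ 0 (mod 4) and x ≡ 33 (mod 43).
76

Using Chinese Remainder Theorem:
M = 4 × 43 = 172
M1 = 43, M2 = 4
y1 = 43^(-1) mod 4 = 3
y2 = 4^(-1) mod 43 = 11
x = (0×43×3 + 33×4×11) mod 172 = 76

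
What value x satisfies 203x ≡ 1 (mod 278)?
63

gcd(203, 278) = 1, so the inverse exists.
Extended Euclidean algorithm on (278, 203):
278 = 1 × 203 + 75  ⟹  75 = (1)·278 + (-1)·203
203 = 2 × 75 + 53  ⟹  53 = (-2)·278 + (3)·203
75 = 1 × 53 + 22  ⟹  22 = (3)·278 + (-4)·203
53 = 2 × 22 + 9  ⟹  9 = (-8)·278 + (11)·203
22 = 2 × 9 + 4  ⟹  4 = (19)·278 + (-26)·203
9 = 2 × 4 + 1  ⟹  1 = (-46)·278 + (63)·203
So (63)·203 ≡ 1 (mod 278), i.e. 203^(-1) ≡ 63 (mod 278).
Check: 203 × 63 = 12789 ≡ 1 (mod 278)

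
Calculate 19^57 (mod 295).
264

Repeated squaring. Binary of 57 = 111001.
19^1 ≡ 19 (mod 295); 19^2 ≡ 66 (mod 295); 19^4 ≡ 226 (mod 295); 19^8 ≡ 41 (mod 295); 19^16 ≡ 206 (mod 295); 19^32 ≡ 251 (mod 295)
19^57 = 19^1 × 19^8 × 19^16 × 19^32 ≡ 264 (mod 295)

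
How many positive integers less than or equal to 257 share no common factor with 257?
256

257 = 257
φ(n) = n × ∏(1 - 1/p) for each prime p dividing n
φ(257) = 257 × (1 - 1/257) = 256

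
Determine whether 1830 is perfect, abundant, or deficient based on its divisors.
abundant

Proper divisors of 1830: sum = 1 + 2 + 3 + 5 + 6 + 10 + 15 + 30 + 61 + 122 + 183 + 305 + 366 + 610 + 915 = 2634
Since 2634 > 1830, 1830 is abundant.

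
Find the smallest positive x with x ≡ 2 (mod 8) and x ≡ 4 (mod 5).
34

Using Chinese Remainder Theorem:
M = 8 × 5 = 40
M1 = 5, M2 = 8
y1 = 5^(-1) mod 8 = 5
y2 = 8^(-1) mod 5 = 2
x = (2×5×5 + 4×8×2) mod 40 = 34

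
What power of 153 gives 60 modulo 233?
14

Baby-step giant-step with step n = ⌈√233⌉ = 16.
Baby steps 153^j mod 233 (j:value) for j=0..15: 0:1, 1:153, 2:109, 3:134, 4:231, 5:160, 6:15, 7:198, 8:4, 9:146, 10:203, 11:70, 12:225, 13:174, 14:60, 15:93.
h = 60 is already in the table at j=14, so x = 14.
Check: 153^14 ≡ 60 (mod 233).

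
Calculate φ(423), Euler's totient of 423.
276

423 = 3^2 × 47
φ(n) = n × ∏(1 - 1/p) for each prime p dividing n
φ(423) = 423 × (1 - 1/3) × (1 - 1/47) = 276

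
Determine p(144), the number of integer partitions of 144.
22540654445

p(n) counts ways to write n as a sum of positive integers (order ignored).
Euler's pentagonal recurrence: p(k) = p(k-1) + p(k-2) - p(k-5) - p(k-7) + p(k-12) + p(k-15) - ... (offsets j(3j∓1)/2, signs ++--, p(0)=1, p(<0)=0).
DP table for k = 0..143: p(0)=1, p(1)=1, p(2)=2, p(3)=3, p(4)=5, p(5)=7, p(6)=11, p(7)=15, p(8)=22, p(9)=30, p(10)=42, p(11)=56, p(12)=77, p(13)=101, p(14)=135, p(15)=176, p(16)=231, p(17)=297, p(18)=385, p(19)=490, p(20)=627, p(21)=792, p(22)=1002, p(23)=1255, p(24)=1575, p(25)=1958, p(26)=2436, p(27)=3010, p(28)=3718, p(29)=4565, p(30)=5604, p(31)=6842, p(32)=8349, p(33)=10143, p(34)=12310, p(35)=14883, p(36)=17977, p(37)=21637, p(38)=26015, p(39)=31185, p(40)=37338, p(41)=44583, p(42)=53174, p(43)=63261, p(44)=75175, p(45)=89134, p(46)=105558, p(47)=124754, p(48)=147273, p(49)=173525, p(50)=204226, p(51)=239943, p(52)=281589, p(53)=329931, p(54)=386155, p(55)=451276, p(56)=526823, p(57)=614154, p(58)=715220, p(59)=831820, p(60)=966467, p(61)=1121505, p(62)=1300156, p(63)=1505499, p(64)=1741630, p(65)=2012558, p(66)=2323520, p(67)=2679689, p(68)=3087735, p(69)=3554345, p(70)=4087968, p(71)=4697205, p(72)=5392783, p(73)=6185689, p(74)=7089500, p(75)=8118264, p(76)=9289091, p(77)=10619863, p(78)=12132164, p(79)=13848650, p(80)=15796476, p(81)=18004327, p(82)=20506255, p(83)=23338469, p(84)=26543660, p(85)=30167357, p(86)=34262962, p(87)=38887673, p(88)=44108109, p(89)=49995925, p(90)=56634173, p(91)=64112359, p(92)=72533807, p(93)=82010177, p(94)=92669720, p(95)=104651419, p(96)=118114304, p(97)=133230930, p(98)=150198136, p(99)=169229875, p(100)=190569292, p(101)=214481126, p(102)=241265379, p(103)=271248950, p(104)=304801365, p(105)=342325709, p(106)=384276336, p(107)=431149389, p(108)=483502844, p(109)=541946240, p(110)=607163746, p(111)=679903203, p(112)=761002156, p(113)=851376628, p(114)=952050665, p(115)=1064144451, p(116)=1188908248, p(117)=1327710076, p(118)=1482074143, p(119)=1653668665, p(120)=1844349560, p(121)=2056148051, p(122)=2291320912, p(123)=2552338241, p(124)=2841940500, p(125)=3163127352, p(126)=3519222692, p(127)=3913864295, p(128)=4351078600, p(129)=4835271870, p(130)=5371315400, p(131)=5964539504, p(132)=6620830889, p(133)=7346629512, p(134)=8149040695, p(135)=9035836076, p(136)=10015581680, p(137)=11097645016, p(138)=12292341831, p(139)=13610949895, p(140)=15065878135, p(141)=16670689208, p(142)=18440293320, p(143)=20390982757.
Final step: p(144) = p(143) + p(142) - p(139) - p(137) + p(132) + p(129) - p(122) - p(118) + p(109) + p(104) - p(93) - p(87) + p(74) + p(67) - p(52) - p(44) + p(27) + p(18)
= 20390982757 + 18440293320 - 13610949895 - 11097645016 + 6620830889 + 4835271870 - 2291320912 - 1482074143 + 541946240 + 304801365 - 82010177 - 38887673 + 7089500 + 2679689 - 281589 - 75175 + 3010 + 385
= 22540654445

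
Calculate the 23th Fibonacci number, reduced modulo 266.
195

Matrix identity: Q^n = [[F_(n+1), F_n], [F_n, F_(n-1)]] with Q = [[1,1],[1,0]].
n = 23 = 10111₂. Square-and-multiply, entries mod 266:
Q^1 = [[1,1],[1,0]]
Q^2 = (Q^1)² = [[2,1],[1,1]]
Q^5 = (Q^2)²·Q = [[8,5],[5,3]]
Q^11 = (Q^5)²·Q = [[144,89],[89,55]]
Q^23 = (Q^11)²·Q = [[84,195],[195,155]]
F_23 mod 266 = Q^23[0][1] = 195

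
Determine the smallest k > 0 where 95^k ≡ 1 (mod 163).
81

163 is prime, so ord(95) divides φ(163) = 162.
Divisors of 162: 1, 2, 3, 6, 9, 18, 27, 54, 81, 162.
Repeated squaring: 95^1 ≡ 95, 95^2 ≡ 60, 95^4 ≡ 14, 95^8 ≡ 33, 95^16 ≡ 111, 95^32 ≡ 96, 95^64 ≡ 88, 95^128 ≡ 83 (mod 163).
Test 95^d mod 163 for each divisor d in increasing order:
95^1 ≡ 95
95^2 ≡ 60
95^3 = 95^2·95^1 ≡ 158
95^6 = 95^4·95^2 ≡ 25
95^9 = 95^8·95^1 ≡ 38
95^18 = 95^16·95^2 ≡ 140
95^27 = 95^16·95^8·95^2·95^1 ≡ 104
95^54 = 95^32·95^16·95^4·95^2 ≡ 58
95^81 = 95^64·95^16·95^1 ≡ 1  ← first divisor giving 1
The order is 81.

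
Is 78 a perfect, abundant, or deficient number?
abundant

Proper divisors of 78: sum = 1 + 2 + 3 + 6 + 13 + 26 + 39 = 90
Since 90 > 78, 78 is abundant.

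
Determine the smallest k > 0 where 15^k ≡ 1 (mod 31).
10

31 is prime, so ord(15) divides φ(31) = 30.
Divisors of 30: 1, 2, 3, 5, 6, 10, 15, 30.
Repeated squaring: 15^1 ≡ 15, 15^2 ≡ 8, 15^4 ≡ 2, 15^8 ≡ 4, 15^16 ≡ 16 (mod 31).
Test 15^d mod 31 for each divisor d in increasing order:
15^1 ≡ 15
15^2 ≡ 8
15^3 = 15^2·15^1 ≡ 27
15^5 = 15^4·15^1 ≡ 30
15^6 = 15^4·15^2 ≡ 16
15^10 = 15^8·15^2 ≡ 1  ← first divisor giving 1
The order is 10.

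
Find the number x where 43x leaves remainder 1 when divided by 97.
88

gcd(43, 97) = 1, so the inverse exists.
Extended Euclidean algorithm on (97, 43):
97 = 2 × 43 + 11  ⟹  11 = (1)·97 + (-2)·43
43 = 3 × 11 + 10  ⟹  10 = (-3)·97 + (7)·43
11 = 1 × 10 + 1  ⟹  1 = (4)·97 + (-9)·43
So (-9)·43 ≡ 1 (mod 97), i.e. 43^(-1) ≡ -9 ≡ 88 (mod 97).
Check: 43 × 88 = 3784 ≡ 1 (mod 97)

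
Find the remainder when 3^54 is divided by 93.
33

Repeated squaring. Binary of 54 = 110110.
3^1 ≡ 3 (mod 93); 3^2 ≡ 9 (mod 93); 3^4 ≡ 81 (mod 93); 3^8 ≡ 51 (mod 93); 3^16 ≡ 90 (mod 93); 3^32 ≡ 9 (mod 93)
3^54 = 3^2 × 3^4 × 3^16 × 3^32 ≡ 33 (mod 93)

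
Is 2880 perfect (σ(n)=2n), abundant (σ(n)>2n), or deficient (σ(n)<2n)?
abundant

Proper divisors of 2880: sum = 1 + 2 + 3 + 4 + 5 + 6 + 8 + 9 + ... + 576 + 720 + 960 + 1440 (41 divisors) = 7026
Since 7026 > 2880, 2880 is abundant.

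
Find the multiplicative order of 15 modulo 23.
22

23 is prime, so ord(15) divides φ(23) = 22.
Divisors of 22: 1, 2, 11, 22.
Repeated squaring: 15^1 ≡ 15, 15^2 ≡ 18, 15^4 ≡ 2, 15^8 ≡ 4, 15^16 ≡ 16 (mod 23).
Test 15^d mod 23 for each divisor d in increasing order:
15^1 ≡ 15
15^2 ≡ 18
15^11 = 15^8·15^2·15^1 ≡ 22
15^22 = 15^16·15^4·15^2 ≡ 1  ← first divisor giving 1
The order is 22.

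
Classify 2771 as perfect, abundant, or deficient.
deficient

Proper divisors of 2771: sum = 1 + 17 + 163 = 181
Since 181 < 2771, 2771 is deficient.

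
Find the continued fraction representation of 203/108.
[1; 1, 7, 3, 4]

Euclidean algorithm steps:
203 = 1 × 108 + 95
108 = 1 × 95 + 13
95 = 7 × 13 + 4
13 = 3 × 4 + 1
4 = 4 × 1 + 0
Continued fraction: [1; 1, 7, 3, 4]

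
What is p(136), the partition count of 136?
10015581680

p(n) counts ways to write n as a sum of positive integers (order ignored).
Euler's pentagonal recurrence: p(k) = p(k-1) + p(k-2) - p(k-5) - p(k-7) + p(k-12) + p(k-15) - ... (offsets j(3j∓1)/2, signs ++--, p(0)=1, p(<0)=0).
DP table for k = 0..135: p(0)=1, p(1)=1, p(2)=2, p(3)=3, p(4)=5, p(5)=7, p(6)=11, p(7)=15, p(8)=22, p(9)=30, p(10)=42, p(11)=56, p(12)=77, p(13)=101, p(14)=135, p(15)=176, p(16)=231, p(17)=297, p(18)=385, p(19)=490, p(20)=627, p(21)=792, p(22)=1002, p(23)=1255, p(24)=1575, p(25)=1958, p(26)=2436, p(27)=3010, p(28)=3718, p(29)=4565, p(30)=5604, p(31)=6842, p(32)=8349, p(33)=10143, p(34)=12310, p(35)=14883, p(36)=17977, p(37)=21637, p(38)=26015, p(39)=31185, p(40)=37338, p(41)=44583, p(42)=53174, p(43)=63261, p(44)=75175, p(45)=89134, p(46)=105558, p(47)=124754, p(48)=147273, p(49)=173525, p(50)=204226, p(51)=239943, p(52)=281589, p(53)=329931, p(54)=386155, p(55)=451276, p(56)=526823, p(57)=614154, p(58)=715220, p(59)=831820, p(60)=966467, p(61)=1121505, p(62)=1300156, p(63)=1505499, p(64)=1741630, p(65)=2012558, p(66)=2323520, p(67)=2679689, p(68)=3087735, p(69)=3554345, p(70)=4087968, p(71)=4697205, p(72)=5392783, p(73)=6185689, p(74)=7089500, p(75)=8118264, p(76)=9289091, p(77)=10619863, p(78)=12132164, p(79)=13848650, p(80)=15796476, p(81)=18004327, p(82)=20506255, p(83)=23338469, p(84)=26543660, p(85)=30167357, p(86)=34262962, p(87)=38887673, p(88)=44108109, p(89)=49995925, p(90)=56634173, p(91)=64112359, p(92)=72533807, p(93)=82010177, p(94)=92669720, p(95)=104651419, p(96)=118114304, p(97)=133230930, p(98)=150198136, p(99)=169229875, p(100)=190569292, p(101)=214481126, p(102)=241265379, p(103)=271248950, p(104)=304801365, p(105)=342325709, p(106)=384276336, p(107)=431149389, p(108)=483502844, p(109)=541946240, p(110)=607163746, p(111)=679903203, p(112)=761002156, p(113)=851376628, p(114)=952050665, p(115)=1064144451, p(116)=1188908248, p(117)=1327710076, p(118)=1482074143, p(119)=1653668665, p(120)=1844349560, p(121)=2056148051, p(122)=2291320912, p(123)=2552338241, p(124)=2841940500, p(125)=3163127352, p(126)=3519222692, p(127)=3913864295, p(128)=4351078600, p(129)=4835271870, p(130)=5371315400, p(131)=5964539504, p(132)=6620830889, p(133)=7346629512, p(134)=8149040695, p(135)=9035836076.
Final step: p(136) = p(135) + p(134) - p(131) - p(129) + p(124) + p(121) - p(114) - p(110) + p(101) + p(96) - p(85) - p(79) + p(66) + p(59) - p(44) - p(36) + p(19) + p(10)
= 9035836076 + 8149040695 - 5964539504 - 4835271870 + 2841940500 + 2056148051 - 952050665 - 607163746 + 214481126 + 118114304 - 30167357 - 13848650 + 2323520 + 831820 - 75175 - 17977 + 490 + 42
= 10015581680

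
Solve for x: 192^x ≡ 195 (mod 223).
99

Baby-step giant-step with step n = ⌈√223⌉ = 15.
Baby steps 192^j mod 223 (j:value) for j=0..14: 0:1, 1:192, 2:69, 3:91, 4:78, 5:35, 6:30, 7:185, 8:63, 9:54, 10:110, 11:158, 12:8, 13:198, 14:106.
Giant-step multiplier: 192^(-15) ≡ 192^(222-15) = 192^207 ≡ 189 (mod 223).
Giant steps γ_i = 195·189^i mod 223: γ_0=195, γ_1=60, γ_2=190, γ_3=7, γ_4=208, γ_5=64, γ_6=54 (in table at j=9).
x = i·n + j = 6·15 + 9 = 99.
Check: 192^99 ≡ 195 (mod 223).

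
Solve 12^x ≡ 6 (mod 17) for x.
11

Baby-step giant-step with step n = ⌈√17⌉ = 5.
Baby steps 12^j mod 17 (j:value) for j=0..4: 0:1, 1:12, 2:8, 3:11, 4:13.
Giant-step multiplier: 12^(-5) ≡ 12^(16-5) = 12^11 ≡ 6 (mod 17).
Giant steps γ_i = 6·6^i mod 17: γ_0=6, γ_1=2, γ_2=12 (in table at j=1).
x = i·n + j = 2·5 + 1 = 11.
Check: 12^11 ≡ 6 (mod 17).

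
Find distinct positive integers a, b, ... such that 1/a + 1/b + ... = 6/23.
1/4 + 1/92

Greedy algorithm:
6/23: ceiling(23/6) = 4, use 1/4
1/92: ceiling(92/1) = 92, use 1/92
Result: 6/23 = 1/4 + 1/92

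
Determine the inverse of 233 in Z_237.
59

gcd(233, 237) = 1, so the inverse exists.
Extended Euclidean algorithm on (237, 233):
237 = 1 × 233 + 4  ⟹  4 = (1)·237 + (-1)·233
233 = 58 × 4 + 1  ⟹  1 = (-58)·237 + (59)·233
So (59)·233 ≡ 1 (mod 237), i.e. 233^(-1) ≡ 59 (mod 237).
Check: 233 × 59 = 13747 ≡ 1 (mod 237)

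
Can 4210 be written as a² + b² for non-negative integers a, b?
27² + 59² (a=27, b=59)

Factorization: 4210 = 2 × 5 × 421
By Fermat: n is sum of two squares iff every prime p ≡ 3 (mod 4) appears to even power.
All primes ≡ 3 (mod 4) appear to even power.
Search a = 0, 1, 2, … for 4210 - a² a perfect square: first hit at a = 27: 4210 - 729 = 3481 = 59².
4210 = 27² + 59² = 729 + 3481 ✓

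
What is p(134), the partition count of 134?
8149040695

p(n) counts ways to write n as a sum of positive integers (order ignored).
Euler's pentagonal recurrence: p(k) = p(k-1) + p(k-2) - p(k-5) - p(k-7) + p(k-12) + p(k-15) - ... (offsets j(3j∓1)/2, signs ++--, p(0)=1, p(<0)=0).
DP table for k = 0..133: p(0)=1, p(1)=1, p(2)=2, p(3)=3, p(4)=5, p(5)=7, p(6)=11, p(7)=15, p(8)=22, p(9)=30, p(10)=42, p(11)=56, p(12)=77, p(13)=101, p(14)=135, p(15)=176, p(16)=231, p(17)=297, p(18)=385, p(19)=490, p(20)=627, p(21)=792, p(22)=1002, p(23)=1255, p(24)=1575, p(25)=1958, p(26)=2436, p(27)=3010, p(28)=3718, p(29)=4565, p(30)=5604, p(31)=6842, p(32)=8349, p(33)=10143, p(34)=12310, p(35)=14883, p(36)=17977, p(37)=21637, p(38)=26015, p(39)=31185, p(40)=37338, p(41)=44583, p(42)=53174, p(43)=63261, p(44)=75175, p(45)=89134, p(46)=105558, p(47)=124754, p(48)=147273, p(49)=173525, p(50)=204226, p(51)=239943, p(52)=281589, p(53)=329931, p(54)=386155, p(55)=451276, p(56)=526823, p(57)=614154, p(58)=715220, p(59)=831820, p(60)=966467, p(61)=1121505, p(62)=1300156, p(63)=1505499, p(64)=1741630, p(65)=2012558, p(66)=2323520, p(67)=2679689, p(68)=3087735, p(69)=3554345, p(70)=4087968, p(71)=4697205, p(72)=5392783, p(73)=6185689, p(74)=7089500, p(75)=8118264, p(76)=9289091, p(77)=10619863, p(78)=12132164, p(79)=13848650, p(80)=15796476, p(81)=18004327, p(82)=20506255, p(83)=23338469, p(84)=26543660, p(85)=30167357, p(86)=34262962, p(87)=38887673, p(88)=44108109, p(89)=49995925, p(90)=56634173, p(91)=64112359, p(92)=72533807, p(93)=82010177, p(94)=92669720, p(95)=104651419, p(96)=118114304, p(97)=133230930, p(98)=150198136, p(99)=169229875, p(100)=190569292, p(101)=214481126, p(102)=241265379, p(103)=271248950, p(104)=304801365, p(105)=342325709, p(106)=384276336, p(107)=431149389, p(108)=483502844, p(109)=541946240, p(110)=607163746, p(111)=679903203, p(112)=761002156, p(113)=851376628, p(114)=952050665, p(115)=1064144451, p(116)=1188908248, p(117)=1327710076, p(118)=1482074143, p(119)=1653668665, p(120)=1844349560, p(121)=2056148051, p(122)=2291320912, p(123)=2552338241, p(124)=2841940500, p(125)=3163127352, p(126)=3519222692, p(127)=3913864295, p(128)=4351078600, p(129)=4835271870, p(130)=5371315400, p(131)=5964539504, p(132)=6620830889, p(133)=7346629512.
Final step: p(134) = p(133) + p(132) - p(129) - p(127) + p(122) + p(119) - p(112) - p(108) + p(99) + p(94) - p(83) - p(77) + p(64) + p(57) - p(42) - p(34) + p(17) + p(8)
= 7346629512 + 6620830889 - 4835271870 - 3913864295 + 2291320912 + 1653668665 - 761002156 - 483502844 + 169229875 + 92669720 - 23338469 - 10619863 + 1741630 + 614154 - 53174 - 12310 + 297 + 22
= 8149040695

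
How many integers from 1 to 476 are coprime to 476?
192

476 = 2^2 × 7 × 17
φ(n) = n × ∏(1 - 1/p) for each prime p dividing n
φ(476) = 476 × (1 - 1/2) × (1 - 1/7) × (1 - 1/17) = 192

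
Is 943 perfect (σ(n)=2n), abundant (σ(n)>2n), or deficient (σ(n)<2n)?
deficient

Proper divisors of 943: sum = 1 + 23 + 41 = 65
Since 65 < 943, 943 is deficient.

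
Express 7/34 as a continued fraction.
[0; 4, 1, 6]

Euclidean algorithm steps:
7 = 0 × 34 + 7
34 = 4 × 7 + 6
7 = 1 × 6 + 1
6 = 6 × 1 + 0
Continued fraction: [0; 4, 1, 6]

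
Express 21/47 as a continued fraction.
[0; 2, 4, 5]

Euclidean algorithm steps:
21 = 0 × 47 + 21
47 = 2 × 21 + 5
21 = 4 × 5 + 1
5 = 5 × 1 + 0
Continued fraction: [0; 2, 4, 5]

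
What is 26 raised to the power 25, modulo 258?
200

Repeated squaring. Binary of 25 = 11001.
26^1 ≡ 26 (mod 258); 26^2 ≡ 160 (mod 258); 26^4 ≡ 58 (mod 258); 26^8 ≡ 10 (mod 258); 26^16 ≡ 100 (mod 258)
26^25 = 26^1 × 26^8 × 26^16 ≡ 200 (mod 258)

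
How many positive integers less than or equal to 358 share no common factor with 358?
178

358 = 2 × 179
φ(n) = n × ∏(1 - 1/p) for each prime p dividing n
φ(358) = 358 × (1 - 1/2) × (1 - 1/179) = 178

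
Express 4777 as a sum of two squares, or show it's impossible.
4² + 69² (a=4, b=69)

Factorization: 4777 = 17 × 281
By Fermat: n is sum of two squares iff every prime p ≡ 3 (mod 4) appears to even power.
All primes ≡ 3 (mod 4) appear to even power.
Search a = 0, 1, 2, … for 4777 - a² a perfect square: first hit at a = 4: 4777 - 16 = 4761 = 69².
4777 = 4² + 69² = 16 + 4761 ✓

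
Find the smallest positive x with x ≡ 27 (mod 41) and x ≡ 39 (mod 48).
519

Using Chinese Remainder Theorem:
M = 41 × 48 = 1968
M1 = 48, M2 = 41
y1 = 48^(-1) mod 41 = 6
y2 = 41^(-1) mod 48 = 41
x = (27×48×6 + 39×41×41) mod 1968 = 519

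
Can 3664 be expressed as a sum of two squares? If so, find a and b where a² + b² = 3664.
8² + 60² (a=8, b=60)

Factorization: 3664 = 2^4 × 229
By Fermat: n is sum of two squares iff every prime p ≡ 3 (mod 4) appears to even power.
All primes ≡ 3 (mod 4) appear to even power.
Search a = 0, 1, 2, … for 3664 - a² a perfect square: first hit at a = 8: 3664 - 64 = 3600 = 60².
3664 = 8² + 60² = 64 + 3600 ✓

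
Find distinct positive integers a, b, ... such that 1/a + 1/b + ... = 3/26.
1/9 + 1/234

Greedy algorithm:
3/26: ceiling(26/3) = 9, use 1/9
1/234: ceiling(234/1) = 234, use 1/234
Result: 3/26 = 1/9 + 1/234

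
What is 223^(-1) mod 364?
111

gcd(223, 364) = 1, so the inverse exists.
Extended Euclidean algorithm on (364, 223):
364 = 1 × 223 + 141  ⟹  141 = (1)·364 + (-1)·223
223 = 1 × 141 + 82  ⟹  82 = (-1)·364 + (2)·223
141 = 1 × 82 + 59  ⟹  59 = (2)·364 + (-3)·223
82 = 1 × 59 + 23  ⟹  23 = (-3)·364 + (5)·223
59 = 2 × 23 + 13  ⟹  13 = (8)·364 + (-13)·223
23 = 1 × 13 + 10  ⟹  10 = (-11)·364 + (18)·223
13 = 1 × 10 + 3  ⟹  3 = (19)·364 + (-31)·223
10 = 3 × 3 + 1  ⟹  1 = (-68)·364 + (111)·223
So (111)·223 ≡ 1 (mod 364), i.e. 223^(-1) ≡ 111 (mod 364).
Check: 223 × 111 = 24753 ≡ 1 (mod 364)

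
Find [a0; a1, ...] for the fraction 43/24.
[1; 1, 3, 1, 4]

Euclidean algorithm steps:
43 = 1 × 24 + 19
24 = 1 × 19 + 5
19 = 3 × 5 + 4
5 = 1 × 4 + 1
4 = 4 × 1 + 0
Continued fraction: [1; 1, 3, 1, 4]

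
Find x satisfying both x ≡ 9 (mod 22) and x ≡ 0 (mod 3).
9

Using Chinese Remainder Theorem:
M = 22 × 3 = 66
M1 = 3, M2 = 22
y1 = 3^(-1) mod 22 = 15
y2 = 22^(-1) mod 3 = 1
x = (9×3×15 + 0×22×1) mod 66 = 9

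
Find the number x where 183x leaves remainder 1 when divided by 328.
95

gcd(183, 328) = 1, so the inverse exists.
Extended Euclidean algorithm on (328, 183):
328 = 1 × 183 + 145  ⟹  145 = (1)·328 + (-1)·183
183 = 1 × 145 + 38  ⟹  38 = (-1)·328 + (2)·183
145 = 3 × 38 + 31  ⟹  31 = (4)·328 + (-7)·183
38 = 1 × 31 + 7  ⟹  7 = (-5)·328 + (9)·183
31 = 4 × 7 + 3  ⟹  3 = (24)·328 + (-43)·183
7 = 2 × 3 + 1  ⟹  1 = (-53)·328 + (95)·183
So (95)·183 ≡ 1 (mod 328), i.e. 183^(-1) ≡ 95 (mod 328).
Check: 183 × 95 = 17385 ≡ 1 (mod 328)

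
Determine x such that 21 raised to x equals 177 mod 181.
52

Baby-step giant-step with step n = ⌈√181⌉ = 14.
Baby steps 21^j mod 181 (j:value) for j=0..13: 0:1, 1:21, 2:79, 3:30, 4:87, 5:17, 6:176, 7:76, 8:148, 9:31, 10:108, 11:96, 12:25, 13:163.
Giant-step multiplier: 21^(-14) ≡ 21^(180-14) = 21^166 ≡ 147 (mod 181).
Giant steps γ_i = 177·147^i mod 181: γ_0=177, γ_1=136, γ_2=82, γ_3=108 (in table at j=10).
x = i·n + j = 3·14 + 10 = 52.
Check: 21^52 ≡ 177 (mod 181).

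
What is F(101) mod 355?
251

Matrix identity: Q^n = [[F_(n+1), F_n], [F_n, F_(n-1)]] with Q = [[1,1],[1,0]].
n = 101 = 1100101₂. Square-and-multiply, entries mod 355:
Q^1 = [[1,1],[1,0]]
Q^3 = (Q^1)²·Q = [[3,2],[2,1]]
Q^6 = (Q^3)² = [[13,8],[8,5]]
Q^12 = (Q^6)² = [[233,144],[144,89]]
Q^25 = (Q^12)²·Q = [[338,120],[120,218]]
Q^50 = (Q^25)² = [[134,335],[335,154]]
Q^101 = (Q^50)²·Q = [[171,251],[251,275]]
F_101 mod 355 = Q^101[0][1] = 251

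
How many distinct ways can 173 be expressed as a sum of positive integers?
362326859895

p(n) counts ways to write n as a sum of positive integers (order ignored).
Euler's pentagonal recurrence: p(k) = p(k-1) + p(k-2) - p(k-5) - p(k-7) + p(k-12) + p(k-15) - ... (offsets j(3j∓1)/2, signs ++--, p(0)=1, p(<0)=0).
DP table for k = 0..172: p(0)=1, p(1)=1, p(2)=2, p(3)=3, p(4)=5, p(5)=7, p(6)=11, p(7)=15, p(8)=22, p(9)=30, p(10)=42, p(11)=56, p(12)=77, p(13)=101, p(14)=135, p(15)=176, p(16)=231, p(17)=297, p(18)=385, p(19)=490, p(20)=627, p(21)=792, p(22)=1002, p(23)=1255, p(24)=1575, p(25)=1958, p(26)=2436, p(27)=3010, p(28)=3718, p(29)=4565, p(30)=5604, p(31)=6842, p(32)=8349, p(33)=10143, p(34)=12310, p(35)=14883, p(36)=17977, p(37)=21637, p(38)=26015, p(39)=31185, p(40)=37338, p(41)=44583, p(42)=53174, p(43)=63261, p(44)=75175, p(45)=89134, p(46)=105558, p(47)=124754, p(48)=147273, p(49)=173525, p(50)=204226, p(51)=239943, p(52)=281589, p(53)=329931, p(54)=386155, p(55)=451276, p(56)=526823, p(57)=614154, p(58)=715220, p(59)=831820, p(60)=966467, p(61)=1121505, p(62)=1300156, p(63)=1505499, p(64)=1741630, p(65)=2012558, p(66)=2323520, p(67)=2679689, p(68)=3087735, p(69)=3554345, p(70)=4087968, p(71)=4697205, p(72)=5392783, p(73)=6185689, p(74)=7089500, p(75)=8118264, p(76)=9289091, p(77)=10619863, p(78)=12132164, p(79)=13848650, p(80)=15796476, p(81)=18004327, p(82)=20506255, p(83)=23338469, p(84)=26543660, p(85)=30167357, p(86)=34262962, p(87)=38887673, p(88)=44108109, p(89)=49995925, p(90)=56634173, p(91)=64112359, p(92)=72533807, p(93)=82010177, p(94)=92669720, p(95)=104651419, p(96)=118114304, p(97)=133230930, p(98)=150198136, p(99)=169229875, p(100)=190569292, p(101)=214481126, p(102)=241265379, p(103)=271248950, p(104)=304801365, p(105)=342325709, p(106)=384276336, p(107)=431149389, p(108)=483502844, p(109)=541946240, p(110)=607163746, p(111)=679903203, p(112)=761002156, p(113)=851376628, p(114)=952050665, p(115)=1064144451, p(116)=1188908248, p(117)=1327710076, p(118)=1482074143, p(119)=1653668665, p(120)=1844349560, p(121)=2056148051, p(122)=2291320912, p(123)=2552338241, p(124)=2841940500, p(125)=3163127352, p(126)=3519222692, p(127)=3913864295, p(128)=4351078600, p(129)=4835271870, p(130)=5371315400, p(131)=5964539504, p(132)=6620830889, p(133)=7346629512, p(134)=8149040695, p(135)=9035836076, p(136)=10015581680, p(137)=11097645016, p(138)=12292341831, p(139)=13610949895, p(140)=15065878135, p(141)=16670689208, p(142)=18440293320, p(143)=20390982757, p(144)=22540654445, p(145)=24908858009, p(146)=27517052599, p(147)=30388671978, p(148)=33549419497, p(149)=37027355200, p(150)=40853235313, p(151)=45060624582, p(152)=49686288421, p(153)=54770336324, p(154)=60356673280, p(155)=66493182097, p(156)=73232243759, p(157)=80630964769, p(158)=88751778802, p(159)=97662728555, p(160)=107438159466, p(161)=118159068427, p(162)=129913904637, p(163)=142798995930, p(164)=156919475295, p(165)=172389800255, p(166)=189334822579, p(167)=207890420102, p(168)=228204732751, p(169)=250438925115, p(170)=274768617130, p(171)=301384802048, p(172)=330495499613.
Final step: p(173) = p(172) + p(171) - p(168) - p(166) + p(161) + p(158) - p(151) - p(147) + p(138) + p(133) - p(122) - p(116) + p(103) + p(96) - p(81) - p(73) + p(56) + p(47) - p(28) - p(18)
= 330495499613 + 301384802048 - 228204732751 - 189334822579 + 118159068427 + 88751778802 - 45060624582 - 30388671978 + 12292341831 + 7346629512 - 2291320912 - 1188908248 + 271248950 + 118114304 - 18004327 - 6185689 + 526823 + 124754 - 3718 - 385
= 362326859895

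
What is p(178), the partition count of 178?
571701605655

p(n) counts ways to write n as a sum of positive integers (order ignored).
Euler's pentagonal recurrence: p(k) = p(k-1) + p(k-2) - p(k-5) - p(k-7) + p(k-12) + p(k-15) - ... (offsets j(3j∓1)/2, signs ++--, p(0)=1, p(<0)=0).
DP table for k = 0..177: p(0)=1, p(1)=1, p(2)=2, p(3)=3, p(4)=5, p(5)=7, p(6)=11, p(7)=15, p(8)=22, p(9)=30, p(10)=42, p(11)=56, p(12)=77, p(13)=101, p(14)=135, p(15)=176, p(16)=231, p(17)=297, p(18)=385, p(19)=490, p(20)=627, p(21)=792, p(22)=1002, p(23)=1255, p(24)=1575, p(25)=1958, p(26)=2436, p(27)=3010, p(28)=3718, p(29)=4565, p(30)=5604, p(31)=6842, p(32)=8349, p(33)=10143, p(34)=12310, p(35)=14883, p(36)=17977, p(37)=21637, p(38)=26015, p(39)=31185, p(40)=37338, p(41)=44583, p(42)=53174, p(43)=63261, p(44)=75175, p(45)=89134, p(46)=105558, p(47)=124754, p(48)=147273, p(49)=173525, p(50)=204226, p(51)=239943, p(52)=281589, p(53)=329931, p(54)=386155, p(55)=451276, p(56)=526823, p(57)=614154, p(58)=715220, p(59)=831820, p(60)=966467, p(61)=1121505, p(62)=1300156, p(63)=1505499, p(64)=1741630, p(65)=2012558, p(66)=2323520, p(67)=2679689, p(68)=3087735, p(69)=3554345, p(70)=4087968, p(71)=4697205, p(72)=5392783, p(73)=6185689, p(74)=7089500, p(75)=8118264, p(76)=9289091, p(77)=10619863, p(78)=12132164, p(79)=13848650, p(80)=15796476, p(81)=18004327, p(82)=20506255, p(83)=23338469, p(84)=26543660, p(85)=30167357, p(86)=34262962, p(87)=38887673, p(88)=44108109, p(89)=49995925, p(90)=56634173, p(91)=64112359, p(92)=72533807, p(93)=82010177, p(94)=92669720, p(95)=104651419, p(96)=118114304, p(97)=133230930, p(98)=150198136, p(99)=169229875, p(100)=190569292, p(101)=214481126, p(102)=241265379, p(103)=271248950, p(104)=304801365, p(105)=342325709, p(106)=384276336, p(107)=431149389, p(108)=483502844, p(109)=541946240, p(110)=607163746, p(111)=679903203, p(112)=761002156, p(113)=851376628, p(114)=952050665, p(115)=1064144451, p(116)=1188908248, p(117)=1327710076, p(118)=1482074143, p(119)=1653668665, p(120)=1844349560, p(121)=2056148051, p(122)=2291320912, p(123)=2552338241, p(124)=2841940500, p(125)=3163127352, p(126)=3519222692, p(127)=3913864295, p(128)=4351078600, p(129)=4835271870, p(130)=5371315400, p(131)=5964539504, p(132)=6620830889, p(133)=7346629512, p(134)=8149040695, p(135)=9035836076, p(136)=10015581680, p(137)=11097645016, p(138)=12292341831, p(139)=13610949895, p(140)=15065878135, p(141)=16670689208, p(142)=18440293320, p(143)=20390982757, p(144)=22540654445, p(145)=24908858009, p(146)=27517052599, p(147)=30388671978, p(148)=33549419497, p(149)=37027355200, p(150)=40853235313, p(151)=45060624582, p(152)=49686288421, p(153)=54770336324, p(154)=60356673280, p(155)=66493182097, p(156)=73232243759, p(157)=80630964769, p(158)=88751778802, p(159)=97662728555, p(160)=107438159466, p(161)=118159068427, p(162)=129913904637, p(163)=142798995930, p(164)=156919475295, p(165)=172389800255, p(166)=189334822579, p(167)=207890420102, p(168)=228204732751, p(169)=250438925115, p(170)=274768617130, p(171)=301384802048, p(172)=330495499613, p(173)=362326859895, p(174)=397125074750, p(175)=435157697830, p(176)=476715857290, p(177)=522115831195.
Final step: p(178) = p(177) + p(176) - p(173) - p(171) + p(166) + p(163) - p(156) - p(152) + p(143) + p(138) - p(127) - p(121) + p(108) + p(101) - p(86) - p(78) + p(61) + p(52) - p(33) - p(23) + p(2)
= 522115831195 + 476715857290 - 362326859895 - 301384802048 + 189334822579 + 142798995930 - 73232243759 - 49686288421 + 20390982757 + 12292341831 - 3913864295 - 2056148051 + 483502844 + 214481126 - 34262962 - 12132164 + 1121505 + 281589 - 10143 - 1255 + 2
= 571701605655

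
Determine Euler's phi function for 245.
168

245 = 5 × 7^2
φ(n) = n × ∏(1 - 1/p) for each prime p dividing n
φ(245) = 245 × (1 - 1/5) × (1 - 1/7) = 168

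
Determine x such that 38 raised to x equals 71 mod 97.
41

Baby-step giant-step with step n = ⌈√97⌉ = 10.
Baby steps 38^j mod 97 (j:value) for j=0..9: 0:1, 1:38, 2:86, 3:67, 4:24, 5:39, 6:27, 7:56, 8:91, 9:63.
Giant-step multiplier: 38^(-10) ≡ 38^(96-10) = 38^86 ≡ 25 (mod 97).
Giant steps γ_i = 71·25^i mod 97: γ_0=71, γ_1=29, γ_2=46, γ_3=83, γ_4=38 (in table at j=1).
x = i·n + j = 4·10 + 1 = 41.
Check: 38^41 ≡ 71 (mod 97).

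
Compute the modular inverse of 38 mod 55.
42

gcd(38, 55) = 1, so the inverse exists.
Extended Euclidean algorithm on (55, 38):
55 = 1 × 38 + 17  ⟹  17 = (1)·55 + (-1)·38
38 = 2 × 17 + 4  ⟹  4 = (-2)·55 + (3)·38
17 = 4 × 4 + 1  ⟹  1 = (9)·55 + (-13)·38
So (-13)·38 ≡ 1 (mod 55), i.e. 38^(-1) ≡ -13 ≡ 42 (mod 55).
Check: 38 × 42 = 1596 ≡ 1 (mod 55)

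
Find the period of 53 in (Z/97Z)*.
48

97 is prime, so ord(53) divides φ(97) = 96.
Divisors of 96: 1, 2, 3, 4, 6, 8, 12, 16, 24, 32, 48, 96.
Repeated squaring: 53^1 ≡ 53, 53^2 ≡ 93, 53^4 ≡ 16, 53^8 ≡ 62, 53^16 ≡ 61, 53^32 ≡ 35, 53^64 ≡ 61 (mod 97).
Test 53^d mod 97 for each divisor d in increasing order:
53^1 ≡ 53
53^2 ≡ 93
53^3 = 53^2·53^1 ≡ 79
53^4 ≡ 16
53^6 = 53^4·53^2 ≡ 33
53^8 ≡ 62
53^12 = 53^8·53^4 ≡ 22
53^16 ≡ 61
53^24 = 53^16·53^8 ≡ 96
53^32 ≡ 35
53^48 = 53^32·53^16 ≡ 1  ← first divisor giving 1
The order is 48.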